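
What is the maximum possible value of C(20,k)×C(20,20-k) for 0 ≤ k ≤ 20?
C(20,k)·C(20,20-k) = C(20,k)², maximised at the centre k = 10: C(20,10)² = 34,134,779,536.

Answer: 34,134,779,536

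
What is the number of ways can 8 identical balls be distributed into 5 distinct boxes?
C(8+5-1, 5-1) = C(12, 4) = 495.
Final answer: 495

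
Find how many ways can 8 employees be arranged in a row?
40,320

Explanation: Arrangements of 8 distinct objects: 8! = 40,320.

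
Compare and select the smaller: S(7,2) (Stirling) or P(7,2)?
P(7,2)
S(7,2) = 2·S(6,2) + S(6,1) = 2·31 + 1 = 63; P(7,2) = 42.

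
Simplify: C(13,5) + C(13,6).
3,003

Explanation: By Pascal's identity: C(14,6) = 3,003.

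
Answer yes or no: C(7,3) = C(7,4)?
Symmetry C(n,k) = C(n,n-k): C(7,3) = 35 and C(7,4) = 35. Both sides agree, so the statement holds.
Final answer: Yes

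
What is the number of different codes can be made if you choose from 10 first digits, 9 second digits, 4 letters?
360

By the multiplication principle: 10 × 9 × 4 = 360.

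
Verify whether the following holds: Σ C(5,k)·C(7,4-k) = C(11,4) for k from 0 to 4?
Vandermonde's identity gives C(12,4) = 495; RHS C(11,4) = 330.
Final answer: False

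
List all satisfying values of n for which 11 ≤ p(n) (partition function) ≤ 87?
6, 7, 8, 9, 10, 11, 12

Solution: Tabulating p(n) via p(n) = p(n−1) + p(n−2) − p(n−5) − p(n−7) + …: p(5)=7; p(6)=11; p(7)=15; p(8)=22; p(9)=30; p(10)=42; p(11)=56; p(12)=77; p(13)=101. So valid n = 6, 7, 8, 9, 10, 11, 12.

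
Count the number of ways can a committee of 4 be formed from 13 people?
715

Reasoning: C(13,4) = 13! / (4! × (13-4)!)
         = 13! / (4! × 9!)
         = 715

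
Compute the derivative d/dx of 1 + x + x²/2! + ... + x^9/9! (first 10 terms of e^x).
1 + x + x²/2! + ... + x^8/8!

Differentiating term by term gives the first 9 terms of e^x.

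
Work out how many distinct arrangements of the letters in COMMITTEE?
Word has 9 letters (C=1, O=1, M=2, I=1, T=2, E=2). Arrangements: 9!/Π(k!) = 45,360.

Answer: 45,360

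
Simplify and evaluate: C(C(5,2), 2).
45

Working:
C(5,2) = 10, then C(10, 2) = 45.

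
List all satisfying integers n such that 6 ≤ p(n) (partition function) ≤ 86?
5, 6, 7, 8, 9, 10, 11, 12
Tabulating p(n) via p(n) = p(n−1) + p(n−2) − p(n−5) − p(n−7) + …: p(4)=5; p(5)=7; p(6)=11; p(7)=15; p(8)=22; p(9)=30; p(10)=42; p(11)=56; p(12)=77; p(13)=101. So valid n = 5, 6, 7, 8, 9, 10, 11, 12.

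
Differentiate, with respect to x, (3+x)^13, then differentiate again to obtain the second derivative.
First derivative: 13(3+x)^{12}. Second derivative: 13·12·(3+x)^{11} = 156(3+x)^{11}.
Final answer: 156(3+x)^11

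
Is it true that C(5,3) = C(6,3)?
LHS = C(5,3) = 10; RHS = C(6,3) = 20. 10 ≠ 20, so the statement does not hold.
Final answer: False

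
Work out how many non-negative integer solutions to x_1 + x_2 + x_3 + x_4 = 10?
C(10+4-1, 4-1) = 286.
Final answer: 286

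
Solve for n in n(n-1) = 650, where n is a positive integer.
26
n² − n − 650 = 0, so n = (1 ± √(1 + 4·650))/2 = (1 ± √2,601)/2 = (1 ± 51)/2, i.e. n = 26 or n = -25. Taking the positive root, n = 26 (check: 26×25 = 650).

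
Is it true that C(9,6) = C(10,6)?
False

Explanation: LHS = C(9,6) = 84; RHS = C(10,6) = 210. 84 ≠ 210, so the statement does not hold.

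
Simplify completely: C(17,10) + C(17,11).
By Pascal's identity: C(18,11) = 31,824.

Answer: 31,824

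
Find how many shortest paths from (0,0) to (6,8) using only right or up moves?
3,003

Reasoning: Choose 6 rights from 14 moves: C(14,6) = 3,003.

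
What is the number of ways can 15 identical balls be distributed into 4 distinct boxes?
816

Explanation: C(15+4-1, 4-1) = C(18, 3) = 816.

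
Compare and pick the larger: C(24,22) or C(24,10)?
C(24,22)=276, C(24,10)=1,961,256.
Final answer: C(24,10)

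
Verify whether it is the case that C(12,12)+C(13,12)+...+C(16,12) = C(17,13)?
Hockey stick identity gives Σ = C(17,13) = 2,380; RHS C(17,13) = 2,380.
Final answer: True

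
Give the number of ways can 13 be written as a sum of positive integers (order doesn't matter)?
Pentagonal recurrence p(n) = p(n−1) + p(n−2) − p(n−5) − p(n−7) + …: p(13) = p(12) + p(11) − p(8) − p(6) + p(1) = 77 + 56 − 22 − 11 + 1 = 101.
Final answer: 101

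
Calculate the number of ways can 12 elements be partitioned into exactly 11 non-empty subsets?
This equals S(12,11), the Stirling number of the 2nd kind.
Using the Stirling recurrence: S(n,k) = k·S(n-1,k) + S(n-1,k-1)
S(12,11) = 11·S(11,11) + S(11,10)
         = 11·1 + 55
         = 11 + 55
         = 66

Answer: 66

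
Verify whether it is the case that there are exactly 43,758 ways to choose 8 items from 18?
C(18,8) = 43,758.

Answer: True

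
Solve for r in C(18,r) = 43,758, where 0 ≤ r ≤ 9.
8

Reasoning: C(18,r) is increasing for 0 ≤ r ≤ 9. Stepping up (C(18,r+1) = C(18,r)·(18−r)/(r+1)): C(18,1) = 18, C(18,2) = 153, C(18,3) = 816, C(18,4) = 3,060, C(18,5) = 8,568, C(18,6) = 18,564, C(18,7) = 31,824, C(18,8) = 43,758 ✓. So r = 8.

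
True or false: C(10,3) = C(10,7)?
True

C(10,3) = C(10,10-3) by the symmetry property; both equal 120.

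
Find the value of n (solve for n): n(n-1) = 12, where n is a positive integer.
n² − n − 12 = 0, so n = (1 ± √(1 + 4·12))/2 = (1 ± √49)/2 = (1 ± 7)/2, i.e. n = 4 or n = -3. Taking the positive root, n = 4 (check: 4×3 = 12).
Final answer: 4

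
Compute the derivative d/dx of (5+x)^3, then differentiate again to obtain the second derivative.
First derivative: 3(5+x)^{2}. Second derivative: 3·2·(5+x)^{1} = 6(5+x)^{1}.
Final answer: 6(5+x)^1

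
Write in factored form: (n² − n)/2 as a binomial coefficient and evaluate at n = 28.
C(n,2); C(28,2) = 378

Working:
(n² − n)/2 = n(n−1)/2 = C(n,2). At n = 28: C(28,2) = 378.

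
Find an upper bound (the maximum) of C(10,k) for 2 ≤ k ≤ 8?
252
C(10,k) is maximised at the centre of the row: C(10,5) = 252.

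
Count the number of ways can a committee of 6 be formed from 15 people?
5,005

Reasoning: C(15,6) = 15! / (6! × (15-6)!)
         = 15! / (6! × 9!)
         = 5,005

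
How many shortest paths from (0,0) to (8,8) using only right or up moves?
12,870

Choose 8 rights from 16 moves: C(16,8) = 12,870.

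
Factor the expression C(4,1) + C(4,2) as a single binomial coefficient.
C(5,2)

Working:
By Pascal's identity: C(4,1) + C(4,2) = C(5,2) = 10.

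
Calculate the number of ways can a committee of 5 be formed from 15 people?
3,003

Reasoning: C(15,5) = 15! / (5! × (15-5)!)
         = 15! / (5! × 10!)
         = 3,003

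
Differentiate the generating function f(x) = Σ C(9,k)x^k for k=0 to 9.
Σ k·C(9,k)x^(k-1) for k=1 to 9

Working:
Term-by-term differentiation gives Σ k·C(9,k)x^{k-1} for k=1 to 9.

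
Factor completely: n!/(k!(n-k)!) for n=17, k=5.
This is the binomial coefficient C(17,5) = 6,188.

Answer: C(17,5) = 6,188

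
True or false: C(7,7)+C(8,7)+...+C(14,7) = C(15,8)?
True

Solution: Hockey stick identity gives Σ = C(15,8) = 6,435; RHS C(15,8) = 6,435.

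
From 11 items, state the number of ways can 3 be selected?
165

Solution: C(11,3) = 11! / (3! × (11-3)!)
         = 11! / (3! × 8!)
         = 165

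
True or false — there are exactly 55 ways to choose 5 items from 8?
False

Reasoning: C(8,5) = 56 ≠ 55.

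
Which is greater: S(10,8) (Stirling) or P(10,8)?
S(10,8) = 8·S(9,8) + S(9,7) = 8·36 + 462 = 750; P(10,8) = 1,814,400.

Answer: P(10,8)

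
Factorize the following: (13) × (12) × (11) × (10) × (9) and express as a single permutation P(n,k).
P(13,5) = 13!/(8)!

Working:
Product of 5 consecutive descending integers starting at 13: P(13,5) = 13!/8! = 154,440.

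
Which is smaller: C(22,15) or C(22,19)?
C(22,19)

Solution: C(22,15)=170,544, C(22,19)=1,540.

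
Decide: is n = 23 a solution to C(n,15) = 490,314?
Yes
C(23,15) = 23·22·21·20·19·18·17·16·15·14·13·12·11·10·9/15! = 641,171,050,071,552,000/1,307,674,368,000 = 490,314, which equals 490,314.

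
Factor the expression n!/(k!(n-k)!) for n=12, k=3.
C(12,3) = 220

Working:
This is the binomial coefficient C(12,3) = 220.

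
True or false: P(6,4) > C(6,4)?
P(6,4) = 360 and C(6,4) = 15; P(n,r) = r! × C(n,r) so P > C whenever r ≥ 2.
Final answer: True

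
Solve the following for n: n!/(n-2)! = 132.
12

Explanation: n!/(n-2)! = n×(n-1), a product of 2 consecutive integers ≈ (n−0.5)^2. 132^(1/2) + 0.5 ≈ 12.0; check n = 12: 12×11 = 132 ✓. So n = 12.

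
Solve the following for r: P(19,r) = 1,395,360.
5

Solution: P(19,r) = 19·18·…·(19−r+1), a product of r factors. Multiplying down from 19: 19 = 19; 19·18 = 342; 19·18·17 = 5,814; 19·18·17·16 = 93,024; 19·18·17·16·15 = 1,395,360 ✓ (5 factors). So r = 5.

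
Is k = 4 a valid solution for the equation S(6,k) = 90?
No

Explanation: S(6,4) = 4·S(5,4) + S(5,3) = 4·10 + 25 = 65, which does not equal 90.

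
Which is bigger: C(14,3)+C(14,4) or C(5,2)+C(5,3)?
C(14,3)+C(14,4)
First=1,365, Second=20.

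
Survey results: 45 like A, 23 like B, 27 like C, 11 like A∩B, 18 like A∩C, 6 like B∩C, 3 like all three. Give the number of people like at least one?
63

Solution: |A∪B∪C| = 45+23+27-11-18-6+3 = 63.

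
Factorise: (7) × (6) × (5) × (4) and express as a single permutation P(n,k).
P(7,4) = 7!/(3)!

Reasoning: Product of 4 consecutive descending integers starting at 7: P(7,4) = 7!/3! = 840.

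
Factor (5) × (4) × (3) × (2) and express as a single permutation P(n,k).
P(5,4) = 5!/(1)!

Product of 4 consecutive descending integers starting at 5: P(5,4) = 5!/1! = 120.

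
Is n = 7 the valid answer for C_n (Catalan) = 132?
No

Reasoning: C_7 = C(14,7)/(7+1) = 3,432/8 = 429, which does not equal 132.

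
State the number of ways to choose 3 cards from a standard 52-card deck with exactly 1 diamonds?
9,633

Reasoning: 13 diamonds and 39 non-diamonds: C(13,1) × C(39,2) = 13 × 741 = 9,633.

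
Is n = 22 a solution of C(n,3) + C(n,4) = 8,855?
Yes

Solution: C(22,3) + C(22,4) = 1,540 + 7,315 = 8,855, which equals 8,855.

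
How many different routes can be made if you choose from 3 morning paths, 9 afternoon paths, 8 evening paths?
By the multiplication principle: 3 × 9 × 8 = 216.
Final answer: 216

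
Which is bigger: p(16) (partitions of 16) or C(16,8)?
C(16,8)

Reasoning: Pentagonal recurrence p(n) = p(n−1) + p(n−2) − p(n−5) − p(n−7) + …: p(16) = p(15) + p(14) − p(11) − p(9) + p(4) + p(1) = 176 + 135 − 56 − 30 + 5 + 1 = 231; C(16,8) = 12,870.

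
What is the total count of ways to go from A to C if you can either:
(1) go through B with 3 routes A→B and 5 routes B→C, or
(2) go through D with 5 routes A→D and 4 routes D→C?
Route via B: 3×5=15. Route via D: 5×4=20. Total: 35.
Final answer: 35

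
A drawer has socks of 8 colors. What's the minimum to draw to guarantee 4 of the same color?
25
Worst case: 3 of each = 24. One more: 25.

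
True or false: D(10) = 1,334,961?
Derangements of 10 elements: D(10) = (10-1)·[D(9) + D(8)] = 9·[133,496 + 14,833] = 1,334,961.

Answer: True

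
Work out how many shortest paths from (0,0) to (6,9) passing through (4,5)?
1,890

To (4,5): C(9,4)=126. From there: C(6,2)=15. Total: 1,890.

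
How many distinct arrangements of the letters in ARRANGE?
1,260

Solution: Word has 7 letters (A=2, R=2, N=1, G=1, E=1). Arrangements: 7!/Π(k!) = 1,260.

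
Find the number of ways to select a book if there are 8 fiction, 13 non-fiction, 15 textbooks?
36

Explanation: By the addition principle: 8 + 13 + 15 = 36.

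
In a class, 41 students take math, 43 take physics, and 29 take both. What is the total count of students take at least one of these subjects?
55

Reasoning: |A∪B| = |A|+|B|-|A∩B| = 41+43-29 = 55.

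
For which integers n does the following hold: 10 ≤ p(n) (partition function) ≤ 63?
6, 7, 8, 9, 10, 11

Reasoning: Tabulating p(n) via p(n) = p(n−1) + p(n−2) − p(n−5) − p(n−7) + …: p(5)=7; p(6)=11; p(7)=15; p(8)=22; p(9)=30; p(10)=42; p(11)=56; p(12)=77. So valid n = 6, 7, 8, 9, 10, 11.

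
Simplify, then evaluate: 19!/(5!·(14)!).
11,628

Explanation: This is C(19,5) = 11,628.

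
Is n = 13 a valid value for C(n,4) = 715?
Yes

Explanation: C(13,4) = 13·12·11·10/4! = 17,160/24 = 715, which equals 715.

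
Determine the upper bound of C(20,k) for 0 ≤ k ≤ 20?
184,756

Working:
Maximum at k = 10: C(20,10) = 184,756.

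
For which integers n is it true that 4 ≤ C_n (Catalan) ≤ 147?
C_2=2; C_3=5; C_4=14; C_5=42; C_6=132; C_7=429. So valid n = 3, 4, 5, 6.
Final answer: 3, 4, 5, 6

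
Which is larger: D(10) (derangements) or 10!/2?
10!/2

D(10) = (10-1)·[D(9) + D(8)] = 9·[133,496 + 14,833] = 1,334,961; 10!/2 = 3,628,800/2 = 1,814,400.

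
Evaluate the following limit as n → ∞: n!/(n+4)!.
0

Working:
n!/(n+4)! = 1/[(n+1)(n+2)···(n+4)] → 0 as n → ∞.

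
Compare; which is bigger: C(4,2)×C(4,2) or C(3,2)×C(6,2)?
C(4,2)×C(4,2)=36, C(3,2)×C(6,2)=45.
Final answer: C(3,2)×C(6,2)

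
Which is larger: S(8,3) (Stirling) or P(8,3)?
S(8,3)

Explanation: S(8,3) = 3·S(7,3) + S(7,2) = 3·301 + 63 = 966; P(8,3) = 336.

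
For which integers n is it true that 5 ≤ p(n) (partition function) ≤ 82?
Tabulating p(n) via p(n) = p(n−1) + p(n−2) − p(n−5) − p(n−7) + …: p(3)=3; p(4)=5; p(5)=7; p(6)=11; p(7)=15; p(8)=22; p(9)=30; p(10)=42; p(11)=56; p(12)=77; p(13)=101. So valid n = 4, 5, 6, 7, 8, 9, 10, 11, 12.

Answer: 4, 5, 6, 7, 8, 9, 10, 11, 12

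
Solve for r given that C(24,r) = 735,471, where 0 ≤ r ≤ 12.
C(24,r) is increasing for 0 ≤ r ≤ 12. Stepping up (C(24,r+1) = C(24,r)·(24−r)/(r+1)): C(24,1) = 24, C(24,2) = 276, C(24,3) = 2,024, C(24,4) = 10,626, C(24,5) = 42,504, C(24,6) = 134,596, C(24,7) = 346,104, C(24,8) = 735,471 ✓. So r = 8.

Answer: 8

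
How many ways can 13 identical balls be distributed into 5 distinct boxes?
C(13+5-1, 5-1) = C(17, 4) = 2,380.

Answer: 2,380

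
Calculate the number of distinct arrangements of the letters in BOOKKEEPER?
151,200

Working:
Word has 10 letters (B=1, O=2, K=2, E=3, P=1, R=1). Arrangements: 10!/Π(k!) = 151,200.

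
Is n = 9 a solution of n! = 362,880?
Yes

9! = 9·8! = 9·40,320 = 362,880, which equals 362,880.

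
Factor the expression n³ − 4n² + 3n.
n(n − 1)(n − 3)
n³ − 4n² + 3n = n(n² − 4n + 3) = n(n − 1)(n − 3).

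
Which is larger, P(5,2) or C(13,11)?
C(13,11)
P(5,2)=20, C(13,11)=78.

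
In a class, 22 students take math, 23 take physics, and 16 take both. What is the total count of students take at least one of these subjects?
29

Working:
|A∪B| = |A|+|B|-|A∩B| = 22+23-16 = 29.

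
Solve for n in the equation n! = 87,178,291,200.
14

Working:
n! is strictly increasing. 12! = 479,001,600, 13! = 6,227,020,800, 14! = 87,178,291,200 ✓. So n = 14.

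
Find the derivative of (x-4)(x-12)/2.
(2x - 16)/2

Reasoning: d/dx[(x-4)(x-12)] = (x-12) + (x-4) = 2x - 16. Dividing by 2 gives (2x - 16)/2.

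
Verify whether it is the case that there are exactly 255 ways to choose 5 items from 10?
False

C(10,5) = 252 ≠ 255.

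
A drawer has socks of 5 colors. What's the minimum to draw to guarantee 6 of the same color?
26

Worst case: 5 of each = 25. One more: 26.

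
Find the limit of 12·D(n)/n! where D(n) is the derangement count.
12/e

Reasoning: D(n)/n! → 1/e, so 12·D(n)/n! → 12/e.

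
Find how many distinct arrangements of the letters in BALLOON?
1,260

Solution: Word has 7 letters (B=1, A=1, L=2, O=2, N=1). Arrangements: 7!/Π(k!) = 1,260.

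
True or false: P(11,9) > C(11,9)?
True
P(11,9) = 19,958,400 and C(11,9) = 55; P(n,r) = r! × C(n,r) so P > C whenever r ≥ 2.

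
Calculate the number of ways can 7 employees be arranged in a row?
Arrangements of 7 distinct objects: 7! = 5,040.

Answer: 5,040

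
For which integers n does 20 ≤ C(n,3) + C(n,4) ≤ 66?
6

Solution: C(5,3)+C(5,4)=15; C(6,3)+C(6,4)=35; C(7,3)+C(7,4)=70. So valid n = 6.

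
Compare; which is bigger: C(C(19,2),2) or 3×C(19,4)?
C(C(19,2),2)

Reasoning: C(C(19,2),2)=14,535, 3×C(19,4)=11,628.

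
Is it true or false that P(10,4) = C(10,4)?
False

Solution: P(10,4) = 5,040 but C(10,4) = 210; they differ by a factor of 4! = 24, so the statement does not hold.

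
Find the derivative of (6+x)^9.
9(6+x)^8

Solution: Using the power rule: d/dx (6+x)^9 = 9(6+x)^{8}.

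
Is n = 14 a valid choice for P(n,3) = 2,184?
Yes

Solution: P(14,3) = 14·13·12 = 2,184, which equals 2,184.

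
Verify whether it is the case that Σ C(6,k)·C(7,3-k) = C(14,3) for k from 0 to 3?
False

Explanation: Vandermonde's identity gives C(13,3) = 286; RHS C(14,3) = 364.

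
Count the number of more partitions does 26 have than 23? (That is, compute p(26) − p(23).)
1,181

Working:
Pentagonal recurrence p(n) = p(n−1) + p(n−2) − p(n−5) − p(n−7) + …: p(26) = p(25) + p(24) − p(21) − p(19) + p(14) + p(11) − p(4) − p(0) = 1,958 + 1,575 − 792 − 490 + 135 + 56 − 5 − 1 = 2,436.
p(23) = p(22) + p(21) − p(18) − p(16) + p(11) + p(8) − p(1) = 1,002 + 792 − 385 − 231 + 56 + 22 − 1 = 1,255.
Difference = 2,436 − 1,255 = 1,181.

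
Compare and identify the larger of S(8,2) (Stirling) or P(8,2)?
S(8,2)
S(8,2) = 2·S(7,2) + S(7,1) = 2·63 + 1 = 127; P(8,2) = 56.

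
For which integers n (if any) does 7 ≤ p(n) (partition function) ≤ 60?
5, 6, 7, 8, 9, 10, 11

Solution: Tabulating p(n) via p(n) = p(n−1) + p(n−2) − p(n−5) − p(n−7) + …: p(4)=5; p(5)=7; p(6)=11; p(7)=15; p(8)=22; p(9)=30; p(10)=42; p(11)=56; p(12)=77. So valid n = 5, 6, 7, 8, 9, 10, 11.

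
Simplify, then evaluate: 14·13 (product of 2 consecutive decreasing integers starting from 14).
182

Solution: This is P(14,2) = 14!/(12)! = 182.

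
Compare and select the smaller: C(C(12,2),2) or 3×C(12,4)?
3×C(12,4)

Working:
C(C(12,2),2)=2,145, 3×C(12,4)=1,485.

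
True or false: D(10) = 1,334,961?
Derangements of 10 elements: D(10) = (10-1)·[D(9) + D(8)] = 9·[133,496 + 14,833] = 1,334,961.

Answer: True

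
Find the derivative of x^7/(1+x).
Quotient rule: [7x^{6}(1+x) - x^7]/(1+x)².

Answer: (7x^6(1+x) - x^7)/(1+x)²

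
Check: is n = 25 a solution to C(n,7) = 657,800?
No
C(25,7) = 25·24·23·22·21·20·19/7! = 2,422,728,000/5,040 = 480,700, which does not equal 657,800.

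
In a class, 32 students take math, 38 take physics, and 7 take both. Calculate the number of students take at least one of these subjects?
63

Working:
|A∪B| = |A|+|B|-|A∩B| = 32+38-7 = 63.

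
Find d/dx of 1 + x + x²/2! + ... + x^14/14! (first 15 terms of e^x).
Differentiating term by term gives the first 14 terms of e^x.

Answer: 1 + x + x²/2! + ... + x^13/13!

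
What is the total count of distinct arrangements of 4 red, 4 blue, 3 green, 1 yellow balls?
138,600
Multinomial: 12!/(4! × 4! × 3! × 1!) = 138,600.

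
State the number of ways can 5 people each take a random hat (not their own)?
44

Solution: Using D(n) = (n-1)[D(n-1) + D(n-2)]:
D(5) = (5-1) × [D(4) + D(3)]
      = 4 × [9 + 2]
      = 4 × 11
      = 44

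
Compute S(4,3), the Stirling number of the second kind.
6

Explanation: Using the Stirling recurrence: S(n,k) = k·S(n-1,k) + S(n-1,k-1)
S(4,3) = 3·S(3,3) + S(3,2)
         = 3·1 + 3
         = 3 + 3
         = 6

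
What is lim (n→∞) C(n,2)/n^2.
1/2

Solution: C(n,2) ≈ n^2/2! for large n. Limit = 1/2! = 1/2.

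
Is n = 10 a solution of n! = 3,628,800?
Yes

10! = 10·9! = 10·362,880 = 3,628,800, which equals 3,628,800.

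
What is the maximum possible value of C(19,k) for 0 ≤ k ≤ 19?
92,378

Solution: Maximum at k = 9 or k = 10: C(19,9) = 92,378.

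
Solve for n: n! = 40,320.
8

Solution: n! is strictly increasing. 6! = 720, 7! = 5,040, 8! = 40,320 ✓. So n = 8.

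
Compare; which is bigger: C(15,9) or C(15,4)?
C(15,9)=5,005, C(15,4)=1,365.
Final answer: C(15,9)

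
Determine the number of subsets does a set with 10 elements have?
1,024

Working:
Each element can be included or excluded: 2^10 = 1,024.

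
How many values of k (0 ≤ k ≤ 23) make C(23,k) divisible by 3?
Checking C(23,k) mod 3 for k = 0..23: divisible at k = 6, 7, 8, 15, 16, 17. That's 6 values.
Final answer: 6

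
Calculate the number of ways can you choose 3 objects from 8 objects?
56

Solution: C(8,3) = 8! / (3! × (8-3)!)
         = 8! / (3! × 5!)
         = 56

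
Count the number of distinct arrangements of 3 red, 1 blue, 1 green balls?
Multinomial: 5!/(3! × 1! × 1!) = 20.
Final answer: 20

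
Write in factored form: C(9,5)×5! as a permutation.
P(9,5)

Solution: C(9,5)×5! = [9!/(5!(4)!)]×5! = 9!/(4)! = P(9,5) = 15,120.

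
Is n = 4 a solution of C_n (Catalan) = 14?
C_4 = C(8,4)/(4+1) = 70/5 = 14, which equals 14.

Answer: Yes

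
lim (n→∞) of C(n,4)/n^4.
1/24
C(n,4) ≈ n^4/4! for large n. Limit = 1/4! = 1/24.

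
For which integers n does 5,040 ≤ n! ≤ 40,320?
7, 8

Explanation: n! is strictly increasing; 7! = 5,040 and 8! = 40,320, so valid n = 7, 8.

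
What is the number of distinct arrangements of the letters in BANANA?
60
Word has 6 letters (B=1, A=3, N=2). Arrangements: 6!/Π(k!) = 60.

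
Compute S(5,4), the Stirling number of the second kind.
Using the Stirling recurrence: S(n,k) = k·S(n-1,k) + S(n-1,k-1)
S(5,4) = 4·S(4,4) + S(4,3)
         = 4·1 + 6
         = 4 + 6
         = 10

Answer: 10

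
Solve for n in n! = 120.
n! is strictly increasing. 3! = 6, 4! = 24, 5! = 120 ✓. So n = 5.

Answer: 5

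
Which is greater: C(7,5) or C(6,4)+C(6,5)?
Equal

Reasoning: By Pascal's identity: C(7,5) = C(6,4)+C(6,5) = 21. Equal.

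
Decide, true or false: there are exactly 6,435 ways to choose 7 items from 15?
True

Solution: C(15,7) = 6,435.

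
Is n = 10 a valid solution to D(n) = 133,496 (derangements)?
No

Explanation: D(10) = (10-1)·[D(9) + D(8)] = 9·[133,496 + 14,833] = 1,334,961, which does not equal 133,496.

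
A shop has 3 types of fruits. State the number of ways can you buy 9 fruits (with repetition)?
Stars and bars: C(9+3-1, 9) = C(11, 9) = 55.
Final answer: 55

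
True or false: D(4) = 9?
True

Solution: Derangements of 4 elements: D(4) = (4-1)·[D(3) + D(2)] = 3·[2 + 1] = 9.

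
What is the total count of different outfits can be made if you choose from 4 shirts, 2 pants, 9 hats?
72

By the multiplication principle: 4 × 2 × 9 = 72.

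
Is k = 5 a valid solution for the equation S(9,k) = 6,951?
Yes

Working:
S(9,5) = 5·S(8,5) + S(8,4) = 5·1,050 + 1,701 = 6,951, which equals 6,951.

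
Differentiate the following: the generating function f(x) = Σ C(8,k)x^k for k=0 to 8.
Σ k·C(8,k)x^(k-1) for k=1 to 8

Working:
Term-by-term differentiation gives Σ k·C(8,k)x^{k-1} for k=1 to 8.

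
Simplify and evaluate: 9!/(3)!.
60,480

Working:
This equals 9×8×...×4 = 60,480.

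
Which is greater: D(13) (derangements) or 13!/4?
D(13)
D(13) = (13-1)·[D(12) + D(11)] = 12·[176,214,841 + 14,684,570] = 2,290,792,932; 13!/4 = 6,227,020,800/4 = 1,556,755,200.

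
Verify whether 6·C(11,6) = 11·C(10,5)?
True

Explanation: Absorption identity k·C(n,k) = n·C(n-1,k-1). LHS = 6·462 = 2,772; RHS = 11·252 = 2,772.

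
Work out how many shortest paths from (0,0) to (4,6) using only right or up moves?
Choose 4 rights from 10 moves: C(10,4) = 210.
Final answer: 210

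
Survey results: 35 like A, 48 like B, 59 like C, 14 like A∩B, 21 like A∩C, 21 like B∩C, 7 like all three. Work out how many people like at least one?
93

Working:
|A∪B∪C| = 35+48+59-14-21-21+7 = 93.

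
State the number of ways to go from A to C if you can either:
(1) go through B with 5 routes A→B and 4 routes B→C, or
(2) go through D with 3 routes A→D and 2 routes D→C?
26
Route via B: 5×4=20. Route via D: 3×2=6. Total: 26.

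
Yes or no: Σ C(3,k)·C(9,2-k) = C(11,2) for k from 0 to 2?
Vandermonde's identity gives C(12,2) = 66; RHS C(11,2) = 55.

Answer: No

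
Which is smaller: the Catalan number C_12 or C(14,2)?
C(14,2)

Working:
C_12 = C(24,12)/(12+1) = 2,704,156/13 = 208,012; C(14,2) = 91.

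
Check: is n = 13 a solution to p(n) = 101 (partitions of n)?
Yes

Solution: Pentagonal recurrence p(n) = p(n−1) + p(n−2) − p(n−5) − p(n−7) + …: p(13) = p(12) + p(11) − p(8) − p(6) + p(1) = 77 + 56 − 22 − 11 + 1 = 101, which equals 101.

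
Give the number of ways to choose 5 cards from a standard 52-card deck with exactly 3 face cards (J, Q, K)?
171,600

Reasoning: 12 face cards and 40 non-face cards: C(12,3) × C(40,2) = 220 × 780 = 171,600.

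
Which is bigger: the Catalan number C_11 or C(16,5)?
C_11 = C(22,11)/(11+1) = 705,432/12 = 58,786; C(16,5) = 4,368.
Final answer: C_11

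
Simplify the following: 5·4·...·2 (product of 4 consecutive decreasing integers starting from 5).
120

Working:
This is P(5,4) = 5!/(1)! = 120.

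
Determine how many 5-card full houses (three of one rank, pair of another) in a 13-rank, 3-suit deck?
468

Working:
Triple rank: 13. Triple suits: C(3,3)=1. Pair rank: 12. Pair suits: C(3,2)=3. Total: 468.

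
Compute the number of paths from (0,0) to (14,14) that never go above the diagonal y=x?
Counted by the Catalan number C_14: C_14 = C(28,14)/(14+1) = 40,116,600/15 = 2,674,440.
Final answer: 2,674,440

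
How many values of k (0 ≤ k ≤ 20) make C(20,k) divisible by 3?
12

Explanation: Checking C(20,k) mod 3 for k = 0..20: divisible at k = 3, 4, 5, 6, 7, 8, 12, 13, 14, 15, 16, 17. That's 12 values.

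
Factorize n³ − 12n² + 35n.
n(n − 5)(n − 7)

Working:
n³ − 12n² + 35n = n(n² − 12n + 35) = n(n − 5)(n − 7).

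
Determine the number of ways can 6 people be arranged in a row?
720

Working:
Arrangements of 6 distinct objects: 6! = 720.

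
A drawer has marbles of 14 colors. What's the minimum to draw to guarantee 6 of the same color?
Worst case: 5 of each = 70. One more: 71.

Answer: 71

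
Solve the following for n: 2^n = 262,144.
262,144 = 1,024 × 256 = 2^10 × 2^8 = 2^18, so n = 18.
Final answer: 18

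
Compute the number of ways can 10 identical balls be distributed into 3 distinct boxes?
C(10+3-1, 3-1) = C(12, 2) = 66.
Final answer: 66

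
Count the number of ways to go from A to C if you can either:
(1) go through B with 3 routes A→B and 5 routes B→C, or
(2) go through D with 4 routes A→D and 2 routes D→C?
23
Route via B: 3×5=15. Route via D: 4×2=8. Total: 23.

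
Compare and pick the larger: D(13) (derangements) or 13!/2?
13!/2
D(13) = (13-1)·[D(12) + D(11)] = 12·[176,214,841 + 14,684,570] = 2,290,792,932; 13!/2 = 6,227,020,800/2 = 3,113,510,400.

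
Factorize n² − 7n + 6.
(n − 1)(n − 6)

Explanation: Seek roots whose sum is 7 and product is 6: (1, 6). So n² − 7n + 6 = (n − 1)(n − 6).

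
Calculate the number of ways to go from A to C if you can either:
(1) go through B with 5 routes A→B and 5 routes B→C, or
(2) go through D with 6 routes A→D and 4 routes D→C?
Route via B: 5×5=25. Route via D: 6×4=24. Total: 49.
Final answer: 49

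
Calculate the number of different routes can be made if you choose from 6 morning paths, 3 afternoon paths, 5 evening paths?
90

Solution: By the multiplication principle: 6 × 3 × 5 = 90.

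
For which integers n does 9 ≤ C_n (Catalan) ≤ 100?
C_3=5; C_4=14; C_5=42; C_6=132. So valid n = 4, 5.
Final answer: 4, 5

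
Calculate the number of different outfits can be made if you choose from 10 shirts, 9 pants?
90

By the multiplication principle: 10 × 9 = 90.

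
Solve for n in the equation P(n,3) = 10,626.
23

Solution: P(n,3) = n(n−1)(n−2) is increasing in n; n(n−1)(n−2) ≈ (n−1)^3 = 10,626 gives n ≈ 23.0. Check: P(21,3) = 7,980, P(22,3) = 9,240, P(23,3) = 10,626 ✓. So n = 23.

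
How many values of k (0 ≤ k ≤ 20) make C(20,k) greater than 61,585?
7

Working:
Row 20 is unimodal and symmetric about k=20/2. C(20,6)=38,760 ≤ 61,585; C(20,7)=77,520 > 61,585; by symmetry C(20,k) > 61,585 for k = 7..13. That's 13 - 7 + 1 = 7 values.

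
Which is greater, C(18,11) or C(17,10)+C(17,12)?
C(18,11)=31,824; C(17,10)+C(17,12)=19,448+6,188=25,636.
Final answer: C(18,11)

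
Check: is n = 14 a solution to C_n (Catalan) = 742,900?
No
C_14 = C(28,14)/(14+1) = 40,116,600/15 = 2,674,440, which does not equal 742,900.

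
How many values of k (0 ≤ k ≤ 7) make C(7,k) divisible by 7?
6

Working:
Checking C(7,k) mod 7 for k = 0..7: divisible at k = 1, 2, 3, 4, 5, 6. That's 6 values.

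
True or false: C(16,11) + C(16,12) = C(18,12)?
Pascal's identity gives C(17,12) = 6,188, whereas C(18,12) = 18,564.
Final answer: False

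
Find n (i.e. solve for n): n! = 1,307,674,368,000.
15

Solution: n! is strictly increasing. 13! = 6,227,020,800, 14! = 87,178,291,200, 15! = 1,307,674,368,000 ✓. So n = 15.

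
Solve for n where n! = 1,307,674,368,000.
15

Solution: n! is strictly increasing. 13! = 6,227,020,800, 14! = 87,178,291,200, 15! = 1,307,674,368,000 ✓. So n = 15.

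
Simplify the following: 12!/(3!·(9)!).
220

Reasoning: This is C(12,3) = 220.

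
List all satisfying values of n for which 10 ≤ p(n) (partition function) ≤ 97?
6, 7, 8, 9, 10, 11, 12

Tabulating p(n) via p(n) = p(n−1) + p(n−2) − p(n−5) − p(n−7) + …: p(5)=7; p(6)=11; p(7)=15; p(8)=22; p(9)=30; p(10)=42; p(11)=56; p(12)=77; p(13)=101. So valid n = 6, 7, 8, 9, 10, 11, 12.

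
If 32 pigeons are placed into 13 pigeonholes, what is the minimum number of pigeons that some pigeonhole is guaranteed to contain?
3
Pigeonhole: ⌈32/13⌉ = 3.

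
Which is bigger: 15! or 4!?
15!

Solution: 15!=1,307,674,368,000, 4!=24. 15! > 4!.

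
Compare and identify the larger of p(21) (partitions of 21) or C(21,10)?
C(21,10)

Pentagonal recurrence p(n) = p(n−1) + p(n−2) − p(n−5) − p(n−7) + …: p(21) = p(20) + p(19) − p(16) − p(14) + p(9) + p(6) = 627 + 490 − 231 − 135 + 30 + 11 = 792; C(21,10) = 352,716.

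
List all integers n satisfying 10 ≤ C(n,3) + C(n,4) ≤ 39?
5, 6

C(4,3)+C(4,4)=5; C(5,3)+C(5,4)=15; C(6,3)+C(6,4)=35; C(7,3)+C(7,4)=70. So valid n = 5, 6.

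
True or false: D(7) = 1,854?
True

Working:
Derangements of 7 elements: D(7) = (7-1)·[D(6) + D(5)] = 6·[265 + 44] = 1,854.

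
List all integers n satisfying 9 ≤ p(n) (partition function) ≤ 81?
6, 7, 8, 9, 10, 11, 12
Tabulating p(n) via p(n) = p(n−1) + p(n−2) − p(n−5) − p(n−7) + …: p(5)=7; p(6)=11; p(7)=15; p(8)=22; p(9)=30; p(10)=42; p(11)=56; p(12)=77; p(13)=101. So valid n = 6, 7, 8, 9, 10, 11, 12.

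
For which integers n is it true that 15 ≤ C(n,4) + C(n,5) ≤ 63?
C(5,4)+C(5,5)=6; C(6,4)+C(6,5)=21; C(7,4)+C(7,5)=56; C(8,4)+C(8,5)=126. So valid n = 6, 7.

Answer: 6, 7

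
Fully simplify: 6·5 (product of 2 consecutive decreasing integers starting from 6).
This is P(6,2) = 6!/(4)! = 30.
Final answer: 30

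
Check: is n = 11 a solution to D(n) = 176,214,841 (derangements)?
D(11) = (11-1)·[D(10) + D(9)] = 10·[1,334,961 + 133,496] = 14,684,570, which does not equal 176,214,841.
Final answer: No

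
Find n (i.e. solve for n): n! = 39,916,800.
11

n! is strictly increasing. 9! = 362,880, 10! = 3,628,800, 11! = 39,916,800 ✓. So n = 11.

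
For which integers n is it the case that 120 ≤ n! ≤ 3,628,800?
5, 6, 7, 8, 9, 10
n! is strictly increasing; 5! = 120 and 10! = 3,628,800, so valid n = 5, 6, 7, 8, 9, 10.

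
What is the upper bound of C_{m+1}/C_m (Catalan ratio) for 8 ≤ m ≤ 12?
25/7

Working:
C_{m+1}/C_m = 2(2m+1)/(m+2), which increases with m. Maximum at m = 12: 2·25/14 = 25/7.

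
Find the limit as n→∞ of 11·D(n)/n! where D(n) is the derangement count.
11/e

Solution: D(n)/n! → 1/e, so 11·D(n)/n! → 11/e.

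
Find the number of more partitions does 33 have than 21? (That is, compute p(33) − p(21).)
9,351

Reasoning: Pentagonal recurrence p(n) = p(n−1) + p(n−2) − p(n−5) − p(n−7) + …: p(33) = p(32) + p(31) − p(28) − p(26) + p(21) + p(18) − p(11) − p(7) = 8,349 + 6,842 − 3,718 − 2,436 + 792 + 385 − 56 − 15 = 10,143.
p(21) = p(20) + p(19) − p(16) − p(14) + p(9) + p(6) = 627 + 490 − 231 − 135 + 30 + 11 = 792.
Difference = 10,143 − 792 = 9,351.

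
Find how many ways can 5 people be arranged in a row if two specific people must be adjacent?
48
Treat pair as unit: (5-1)! arrangements × 2 internal orders = 48.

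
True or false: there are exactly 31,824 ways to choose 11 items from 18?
True

Reasoning: C(18,11) = 31,824.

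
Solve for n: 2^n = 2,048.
11

Working:
2,048 = 1,024 × 2 = 2^10 × 2^1 = 2^11, so n = 11.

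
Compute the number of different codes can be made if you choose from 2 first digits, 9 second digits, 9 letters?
162

Reasoning: By the multiplication principle: 2 × 9 × 9 = 162.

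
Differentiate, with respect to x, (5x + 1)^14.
70(5x + 1)^13

Solution: Chain rule: 14(5x+1)^{13} × 5 = 70(5x+1)^{13}.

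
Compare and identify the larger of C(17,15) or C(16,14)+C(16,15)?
Equal

Working:
By Pascal's identity: C(17,15) = C(16,14)+C(16,15) = 136. Equal.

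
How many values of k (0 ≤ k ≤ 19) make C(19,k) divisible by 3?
Checking C(19,k) mod 3 for k = 0..19: divisible at k = 2, 3, 4, 5, 6, 7, 8, 11, 12, 13, 14, 15, 16, 17. That's 14 values.
Final answer: 14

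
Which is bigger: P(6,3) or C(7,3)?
P(6,3)

Solution: P(6,3)=120, C(7,3)=35.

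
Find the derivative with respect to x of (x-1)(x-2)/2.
(2x - 3)/2

Explanation: d/dx[(x-1)(x-2)] = (x-2) + (x-1) = 2x - 3. Dividing by 2 gives (2x - 3)/2.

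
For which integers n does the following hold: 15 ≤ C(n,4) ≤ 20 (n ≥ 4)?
6

Reasoning: C(5,4)=5; C(6,4)=15; C(7,4)=35. So valid n = 6.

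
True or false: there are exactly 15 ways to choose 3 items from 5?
False

Reasoning: C(5,3) = 10 ≠ 15.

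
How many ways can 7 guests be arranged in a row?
Arrangements of 7 distinct objects: 7! = 5,040.

Answer: 5,040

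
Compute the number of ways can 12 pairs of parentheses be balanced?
208,012

Solution: Using the Catalan number formula: C_n = C(2n, n) / (n+1)
C_12 = C(24, 12) / (12+1)
     = 2704156 / 13
     = 208,012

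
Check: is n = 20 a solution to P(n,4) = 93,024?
No

Solution: P(20,4) = 20·19·18·17 = 116,280, which does not equal 93,024.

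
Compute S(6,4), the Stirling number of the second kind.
65
Using the Stirling recurrence: S(n,k) = k·S(n-1,k) + S(n-1,k-1)
S(6,4) = 4·S(5,4) + S(5,3)
         = 4·10 + 25
         = 40 + 25
         = 65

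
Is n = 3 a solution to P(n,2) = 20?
P(3,2) = 3·2 = 6, which does not equal 20.

Answer: No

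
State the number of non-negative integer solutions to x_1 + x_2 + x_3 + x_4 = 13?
560

Solution: C(13+4-1, 4-1) = 560.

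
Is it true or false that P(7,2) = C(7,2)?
False

Explanation: P(7,2) = 42 but C(7,2) = 21; they differ by a factor of 2! = 2, so the statement does not hold.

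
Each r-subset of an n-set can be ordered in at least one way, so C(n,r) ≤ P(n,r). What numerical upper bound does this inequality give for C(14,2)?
182

P(14,2) = 14·13 = 182, so C(14,2) ≤ 182. (The bound is loose by a factor of 2! = 2: C(14,2) = 182/2 = 91.)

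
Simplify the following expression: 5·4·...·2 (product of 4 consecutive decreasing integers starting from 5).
This is P(5,4) = 5!/(1)! = 120.

Answer: 120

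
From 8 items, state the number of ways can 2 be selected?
28

Reasoning: C(8,2) = 8! / (2! × (8-2)!)
         = 8! / (2! × 6!)
         = 28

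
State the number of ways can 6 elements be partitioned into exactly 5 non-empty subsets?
15

Solution: This equals S(6,5), the Stirling number of the 2nd kind.
Using the Stirling recurrence: S(n,k) = k·S(n-1,k) + S(n-1,k-1)
S(6,5) = 5·S(5,5) + S(5,4)
         = 5·1 + 10
         = 5 + 10
         = 15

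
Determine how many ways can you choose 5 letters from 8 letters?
56

Reasoning: C(8,5) = 8! / (5! × (8-5)!)
         = 8! / (5! × 3!)
         = 56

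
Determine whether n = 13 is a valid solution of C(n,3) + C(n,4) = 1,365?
No

Working:
C(13,3) + C(13,4) = 286 + 715 = 1,001, which does not equal 1,365.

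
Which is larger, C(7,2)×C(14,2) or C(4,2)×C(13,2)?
C(7,2)×C(14,2)=1,911, C(4,2)×C(13,2)=468.
Final answer: C(7,2)×C(14,2)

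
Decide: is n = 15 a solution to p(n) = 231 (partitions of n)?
Pentagonal recurrence p(n) = p(n−1) + p(n−2) − p(n−5) − p(n−7) + …: p(15) = p(14) + p(13) − p(10) − p(8) + p(3) + p(0) = 135 + 101 − 42 − 22 + 3 + 1 = 176, which does not equal 231.
Final answer: No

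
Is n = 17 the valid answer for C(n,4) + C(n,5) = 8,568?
Yes

Solution: C(17,4) + C(17,5) = 2,380 + 6,188 = 8,568, which equals 8,568.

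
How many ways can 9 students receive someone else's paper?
Using D(n) = (n-1)[D(n-1) + D(n-2)]:
D(9) = (9-1) × [D(8) + D(7)]
      = 8 × [14833 + 1854]
      = 8 × 16687
      = 133,496

Answer: 133,496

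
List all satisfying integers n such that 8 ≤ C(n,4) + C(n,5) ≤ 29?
6

Solution: C(5,4)+C(5,5)=6; C(6,4)+C(6,5)=21; C(7,4)+C(7,5)=56. So valid n = 6.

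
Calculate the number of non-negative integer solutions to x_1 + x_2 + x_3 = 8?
C(8+3-1, 3-1) = 45.

Answer: 45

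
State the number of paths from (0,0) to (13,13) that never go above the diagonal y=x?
742,900

Solution: Counted by the Catalan number C_13: C_13 = C(26,13)/(13+1) = 10,400,600/14 = 742,900.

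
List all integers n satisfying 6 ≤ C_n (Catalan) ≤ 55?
C_3=5; C_4=14; C_5=42; C_6=132. So valid n = 4, 5.
Final answer: 4, 5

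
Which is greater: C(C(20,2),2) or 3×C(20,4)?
C(C(20,2),2)
C(C(20,2),2)=17,955, 3×C(20,4)=14,535.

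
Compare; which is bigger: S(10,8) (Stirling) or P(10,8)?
P(10,8)

S(10,8) = 8·S(9,8) + S(9,7) = 8·36 + 462 = 750; P(10,8) = 1,814,400.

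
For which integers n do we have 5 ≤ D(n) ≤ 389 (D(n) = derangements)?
4, 5, 6

Reasoning: Using D(n) = (n−1)[D(n−1) + D(n−2)] with D(1)=0, D(2)=1: D(3)=2; D(4)=9; D(5)=44; D(6)=265; D(7)=1,854. So valid n = 4, 5, 6.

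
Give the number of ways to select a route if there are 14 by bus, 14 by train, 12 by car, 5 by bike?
By the addition principle: 14 + 14 + 12 + 5 = 45.
Final answer: 45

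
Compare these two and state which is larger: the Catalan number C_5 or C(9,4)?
C(9,4)
C_5 = C(10,5)/(5+1) = 252/6 = 42; C(9,4) = 126.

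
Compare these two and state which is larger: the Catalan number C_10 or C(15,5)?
C_10
C_10 = C(20,10)/(10+1) = 184,756/11 = 16,796; C(15,5) = 3,003.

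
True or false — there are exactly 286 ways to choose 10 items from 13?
C(13,10) = 286.
Final answer: True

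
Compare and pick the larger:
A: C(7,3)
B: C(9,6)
B

Reasoning: A=C(7,3)=35, B=C(9,6)=84.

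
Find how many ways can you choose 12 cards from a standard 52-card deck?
206,379,406,870

Solution: C(52,12) = 206,379,406,870.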